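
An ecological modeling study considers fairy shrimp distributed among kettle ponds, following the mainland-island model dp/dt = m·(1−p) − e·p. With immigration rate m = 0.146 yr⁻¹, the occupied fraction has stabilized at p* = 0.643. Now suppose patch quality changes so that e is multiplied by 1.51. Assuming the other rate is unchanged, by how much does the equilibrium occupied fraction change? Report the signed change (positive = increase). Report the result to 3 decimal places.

Balance m(1−p*) = e·p* gives e = m(1−p*)/p* = 0.146×0.35700/0.64300 = 0.08106.
New p* = m/(m+e) = 0.14600/(0.14600+0.12240) = 0.54396.
Δp* = 0.54396 − 0.64300 = -0.09904.

-0.099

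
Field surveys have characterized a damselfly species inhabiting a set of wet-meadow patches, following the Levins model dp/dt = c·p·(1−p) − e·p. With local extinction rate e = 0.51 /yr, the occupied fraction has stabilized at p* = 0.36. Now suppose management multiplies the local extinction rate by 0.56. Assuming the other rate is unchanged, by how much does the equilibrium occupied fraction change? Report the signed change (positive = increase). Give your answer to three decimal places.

Balance c(1−p*) = e gives c = e/(1 − 0.36000) = 0.51/0.64000 = 0.79688.
New p* = 1 − e/c = 1 − 0.28560/0.79688 = 0.64160.
Δp* = 0.64160 − 0.36000 = +0.28160.

0.282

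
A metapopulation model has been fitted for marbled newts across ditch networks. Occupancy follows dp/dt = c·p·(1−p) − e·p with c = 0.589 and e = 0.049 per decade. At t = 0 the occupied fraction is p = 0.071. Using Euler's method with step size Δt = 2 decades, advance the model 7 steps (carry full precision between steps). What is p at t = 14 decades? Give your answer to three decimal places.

0.917

Update rule: p ← p + [c·p·(1−p) − e·p]·Δt with Δt = 2.
t = 2: p = 0.07100 + (+0.07074) = 0.14174
t = 4: p = 0.14174 + (+0.12941) = 0.27116
t = 6: p = 0.27116 + (+0.20624) = 0.47739
t = 8: p = 0.47739 + (+0.24711) = 0.72450
t = 10: p = 0.72450 + (+0.16412) = 0.88863
t = 12: p = 0.88863 + (+0.02950) = 0.91813
t = 14: p = 0.91813 + (-0.00143) = 0.91670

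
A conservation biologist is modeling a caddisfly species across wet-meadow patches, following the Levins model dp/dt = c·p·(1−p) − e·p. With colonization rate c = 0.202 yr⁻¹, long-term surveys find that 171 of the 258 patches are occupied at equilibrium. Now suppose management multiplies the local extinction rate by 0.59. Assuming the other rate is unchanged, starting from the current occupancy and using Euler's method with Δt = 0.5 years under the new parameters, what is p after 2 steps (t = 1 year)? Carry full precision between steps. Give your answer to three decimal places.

Observed p* = 171/258 = 0.66279.
Balance c(1−p*) = e gives e = 0.202×(1 − 0.66279) = 0.06812.
Starting from p₀ = 0.66279; update p ← p + (dp/dt)·Δt with the new parameters.
  1  |  dp/dt·Δt = +0.009255  |  p_1 = 0.672046
  2  |  dp/dt·Δt = +0.008756  |  p_2 = 0.680802

0.681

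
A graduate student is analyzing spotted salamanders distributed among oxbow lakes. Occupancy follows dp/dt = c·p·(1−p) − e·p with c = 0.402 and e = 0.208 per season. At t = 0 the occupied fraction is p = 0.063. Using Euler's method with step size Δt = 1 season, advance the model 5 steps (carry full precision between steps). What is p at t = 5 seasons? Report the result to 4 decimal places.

0.1317

Update rule: p ← p + [c·p·(1−p) − e·p]·Δt with Δt = 1.
step 1: Δp = +0.01063, p = 0.07363
step 2: Δp = +0.01210, p = 0.08573
step 3: Δp = +0.01368, p = 0.09941
step 4: Δp = +0.01531, p = 0.11472
step 5: Δp = +0.01697, p = 0.13169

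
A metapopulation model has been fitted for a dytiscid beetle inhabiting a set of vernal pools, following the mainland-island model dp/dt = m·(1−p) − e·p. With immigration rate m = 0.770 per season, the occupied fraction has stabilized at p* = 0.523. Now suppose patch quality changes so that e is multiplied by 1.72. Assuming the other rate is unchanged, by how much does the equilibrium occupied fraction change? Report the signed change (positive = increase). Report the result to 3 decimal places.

Balance m(1−p*) = e·p* gives e = m(1−p*)/p* = 0.770×0.47700/0.52300 = 0.70228.
New p* = m/(m+e) = 0.77000/(0.77000+1.20792) = 0.38930.
Δp* = 0.38930 − 0.52300 = -0.13370.

-0.134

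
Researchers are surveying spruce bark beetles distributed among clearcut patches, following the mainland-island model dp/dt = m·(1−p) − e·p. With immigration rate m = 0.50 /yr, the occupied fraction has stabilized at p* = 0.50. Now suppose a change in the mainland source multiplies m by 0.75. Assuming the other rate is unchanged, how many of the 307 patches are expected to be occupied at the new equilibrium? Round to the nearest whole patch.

Balance m(1−p*) = e·p* gives e = m(1−p*)/p* = 0.50×0.50000/0.50000 = 0.50000.
New p* = m/(m+e) = 0.37500/(0.37500+0.50000) = 0.42857.
Expected occupied = 307 × 0.42857 = 131.57 ≈ 132.

132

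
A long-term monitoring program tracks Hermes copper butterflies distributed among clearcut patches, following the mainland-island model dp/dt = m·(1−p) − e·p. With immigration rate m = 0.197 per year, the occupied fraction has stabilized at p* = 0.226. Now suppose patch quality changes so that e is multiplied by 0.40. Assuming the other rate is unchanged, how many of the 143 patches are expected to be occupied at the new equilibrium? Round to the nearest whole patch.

60

Balance m(1−p*) = e·p* gives e = m(1−p*)/p* = 0.197×0.77400/0.22600 = 0.67468.
New p* = m/(m+e) = 0.19700/(0.19700+0.26987) = 0.42196.
Expected occupied = 143 × 0.42196 = 60.34 ≈ 60.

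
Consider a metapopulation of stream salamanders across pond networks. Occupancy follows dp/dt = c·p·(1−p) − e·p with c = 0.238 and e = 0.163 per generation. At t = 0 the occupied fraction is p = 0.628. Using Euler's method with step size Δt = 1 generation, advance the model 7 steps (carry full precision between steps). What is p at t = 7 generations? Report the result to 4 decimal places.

0.4377

Update rule: p ← p + [c·p·(1−p) − e·p]·Δt with Δt = 1.
t = 1: p = 0.62800 + (-0.04676) = 0.58124
t = 2: p = 0.58124 + (-0.03681) = 0.54442
t = 3: p = 0.54442 + (-0.02971) = 0.51471
t = 4: p = 0.51471 + (-0.02445) = 0.49026
t = 5: p = 0.49026 + (-0.02044) = 0.46983
t = 6: p = 0.46983 + (-0.01730) = 0.45253
t = 7: p = 0.45253 + (-0.01480) = 0.43773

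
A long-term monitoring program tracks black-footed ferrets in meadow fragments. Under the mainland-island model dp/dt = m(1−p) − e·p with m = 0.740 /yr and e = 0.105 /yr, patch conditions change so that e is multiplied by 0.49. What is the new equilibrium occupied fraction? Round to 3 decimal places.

0.935

Before: p* = 0.740/(0.740+0.105) = 0.8757.
After: m = 0.74, e = 0.05145; p* = 0.74/0.7914 = 0.9350.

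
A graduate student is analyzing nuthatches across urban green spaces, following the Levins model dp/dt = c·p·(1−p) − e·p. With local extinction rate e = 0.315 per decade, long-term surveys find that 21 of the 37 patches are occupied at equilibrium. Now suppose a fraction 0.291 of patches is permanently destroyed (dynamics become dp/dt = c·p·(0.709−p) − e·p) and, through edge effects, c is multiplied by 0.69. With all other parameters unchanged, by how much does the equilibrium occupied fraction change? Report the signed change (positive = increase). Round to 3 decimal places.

-0.485

Observed p* = 21/37 = 0.56757.
Balance c(1−p*) = e gives c = e/(1 − 0.56757) = 0.315/0.43243 = 0.72844.
New p* = 0.709 − e/c = 0.709 − 0.31500/0.50262 = 0.08228.
Δp* = 0.08228 − 0.56757 = -0.48529.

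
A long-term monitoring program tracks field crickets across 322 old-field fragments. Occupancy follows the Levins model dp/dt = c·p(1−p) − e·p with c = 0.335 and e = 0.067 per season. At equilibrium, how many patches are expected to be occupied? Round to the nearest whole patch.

p* = 1 − e/c = 1 − 0.067/0.335 = 0.8000.
Expected occupied patches = N × p* = 322 × 0.8000 = 257.60 ≈ 258.

258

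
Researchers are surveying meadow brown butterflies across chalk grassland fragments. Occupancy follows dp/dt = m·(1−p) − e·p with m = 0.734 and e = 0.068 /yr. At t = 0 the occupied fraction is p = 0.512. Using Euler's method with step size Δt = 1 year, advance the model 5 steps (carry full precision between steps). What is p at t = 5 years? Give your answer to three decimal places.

Update rule: p ← p + [m·(1−p) − e·p]·Δt with Δt = 1.
t = 1: p = 0.51200 + (+0.32338) = 0.83538
t = 2: p = 0.83538 + (+0.06403) = 0.89940
t = 3: p = 0.89940 + (+0.01268) = 0.91208
t = 4: p = 0.91208 + (+0.00251) = 0.91459
t = 5: p = 0.91459 + (+0.00050) = 0.91509

0.915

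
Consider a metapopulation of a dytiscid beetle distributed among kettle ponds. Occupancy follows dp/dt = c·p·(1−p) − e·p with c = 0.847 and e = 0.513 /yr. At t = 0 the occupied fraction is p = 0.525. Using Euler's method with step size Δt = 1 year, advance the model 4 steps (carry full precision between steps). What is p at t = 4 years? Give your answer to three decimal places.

Update rule: p ← p + [c·p·(1−p) − e·p]·Δt with Δt = 1.
p: 0.52500 → 0.46690  (Δp = -0.05810)
p: 0.46690 → 0.43820  (Δp = -0.02870)
p: 0.43820 → 0.42192  (Δp = -0.01628)
p: 0.42192 → 0.41206  (Δp = -0.00986)

0.412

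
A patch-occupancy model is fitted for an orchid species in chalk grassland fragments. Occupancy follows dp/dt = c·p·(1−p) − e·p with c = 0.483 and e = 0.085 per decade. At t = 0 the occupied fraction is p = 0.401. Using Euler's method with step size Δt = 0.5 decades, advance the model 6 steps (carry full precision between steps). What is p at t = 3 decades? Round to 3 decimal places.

Update rule: p ← p + [c·p·(1−p) − e·p]·Δt with Δt = 0.5.
p: 0.40100 → 0.44197  (Δp = +0.04097)
p: 0.44197 → 0.48274  (Δp = +0.04078)
p: 0.48274 → 0.52253  (Δp = +0.03979)
p: 0.52253 → 0.56058  (Δp = +0.03804)
p: 0.56058 → 0.59624  (Δp = +0.03566)
p: 0.59624 → 0.62904  (Δp = +0.03280)

0.629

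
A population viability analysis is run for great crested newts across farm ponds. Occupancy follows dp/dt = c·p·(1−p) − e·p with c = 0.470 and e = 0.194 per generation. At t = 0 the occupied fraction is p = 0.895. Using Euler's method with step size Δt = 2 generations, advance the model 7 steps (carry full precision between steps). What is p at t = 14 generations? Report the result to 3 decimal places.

Update rule: p ← p + [c·p·(1−p) − e·p]·Δt with Δt = 2.
step 1: Δp = -0.25892, p = 0.63608
step 2: Δp = -0.02920, p = 0.60687
step 3: Δp = -0.01120, p = 0.59567
step 4: Δp = -0.00472, p = 0.59095
step 5: Δp = -0.00206, p = 0.58888
step 6: Δp = -0.00091, p = 0.58797
step 7: Δp = -0.00041, p = 0.58756

0.588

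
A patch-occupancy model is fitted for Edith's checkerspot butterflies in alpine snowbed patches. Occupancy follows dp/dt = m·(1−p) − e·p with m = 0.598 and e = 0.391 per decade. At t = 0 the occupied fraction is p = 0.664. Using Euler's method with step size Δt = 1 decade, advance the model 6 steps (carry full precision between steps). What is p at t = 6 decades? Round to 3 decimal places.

0.605

Update rule: p ← p + [m·(1−p) − e·p]·Δt with Δt = 1.
p: 0.66400 → 0.60530  (Δp = -0.05870)
p: 0.60530 → 0.60466  (Δp = -0.00065)
p: 0.60466 → 0.60465  (Δp = -0.00001)
p: 0.60465 → 0.60465  (Δp = -0.00000)
p: 0.60465 → 0.60465  (Δp = -0.00000)
p: 0.60465 → 0.60465  (Δp = -0.00000)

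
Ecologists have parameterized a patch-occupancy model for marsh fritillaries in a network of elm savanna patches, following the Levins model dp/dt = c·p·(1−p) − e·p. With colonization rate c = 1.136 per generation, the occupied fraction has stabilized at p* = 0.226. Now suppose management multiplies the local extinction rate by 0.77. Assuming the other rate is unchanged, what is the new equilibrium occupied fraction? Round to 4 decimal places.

0.4040

Balance c(1−p*) = e gives e = 1.136×(1 − 0.22600) = 0.87926.
New p* = 1 − e/c = 1 − 0.67703/1.13600 = 0.40402.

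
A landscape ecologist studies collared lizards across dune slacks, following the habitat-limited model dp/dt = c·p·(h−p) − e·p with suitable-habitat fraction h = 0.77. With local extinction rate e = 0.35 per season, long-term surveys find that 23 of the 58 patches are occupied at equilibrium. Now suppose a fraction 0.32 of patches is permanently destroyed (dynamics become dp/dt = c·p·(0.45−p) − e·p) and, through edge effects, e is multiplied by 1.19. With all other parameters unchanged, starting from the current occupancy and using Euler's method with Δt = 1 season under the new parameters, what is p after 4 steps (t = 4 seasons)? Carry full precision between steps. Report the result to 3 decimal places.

0.136

Observed p* = 23/58 = 0.39655.
Balance c(h−p*) = e gives c = e/(0.77 − 0.39655) = 0.35/0.37345 = 0.93721.
Starting from p₀ = 0.39655; update p ← p + (dp/dt)·Δt with the new parameters.
step 1: Δp = -0.14530, p = 0.25125
step 2: Δp = -0.05785, p = 0.19341
step 3: Δp = -0.03404, p = 0.15936
step 4: Δp = -0.02297, p = 0.13640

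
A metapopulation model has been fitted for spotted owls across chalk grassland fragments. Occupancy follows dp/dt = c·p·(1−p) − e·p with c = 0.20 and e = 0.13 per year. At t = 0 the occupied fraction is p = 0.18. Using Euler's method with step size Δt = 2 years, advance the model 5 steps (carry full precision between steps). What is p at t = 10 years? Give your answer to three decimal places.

Update rule: p ← p + [c·p·(1−p) − e·p]·Δt with Δt = 2.
  1  |  dp/dt·Δt = +0.012240  |  p_1 = 0.192240
  2  |  dp/dt·Δt = +0.012131  |  p_2 = 0.204371
  3  |  dp/dt·Δt = +0.011905  |  p_3 = 0.216276
  4  |  dp/dt·Δt = +0.011569  |  p_4 = 0.227845
  5  |  dp/dt·Δt = +0.011133  |  p_5 = 0.238978

0.239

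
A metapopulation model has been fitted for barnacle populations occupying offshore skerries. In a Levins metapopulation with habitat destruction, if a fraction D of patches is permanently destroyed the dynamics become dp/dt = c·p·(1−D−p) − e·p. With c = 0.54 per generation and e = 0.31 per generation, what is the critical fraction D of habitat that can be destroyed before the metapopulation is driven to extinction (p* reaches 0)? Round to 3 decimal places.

The nontrivial equilibrium is p* = (1−D) − e/c; extinction occurs when this hits zero.
So D_crit = 1 − e/c = 1 − 0.31/0.54 = 1 − 0.5741 = 0.4259.
This equals the undisturbed p*, a classic result of Lande's extension.

0.426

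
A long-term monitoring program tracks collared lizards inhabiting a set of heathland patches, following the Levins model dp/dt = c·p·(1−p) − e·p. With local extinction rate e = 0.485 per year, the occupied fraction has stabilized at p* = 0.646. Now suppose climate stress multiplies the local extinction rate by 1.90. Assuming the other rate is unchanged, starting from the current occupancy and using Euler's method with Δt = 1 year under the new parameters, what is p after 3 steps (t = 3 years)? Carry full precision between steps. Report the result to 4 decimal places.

Balance c(1−p*) = e gives c = e/(1 − 0.64600) = 0.485/0.35400 = 1.37006.
Starting from p₀ = 0.64600; update p ← p + (dp/dt)·Δt with the new parameters.
step 1: Δp = -0.28198, p = 0.36402
step 2: Δp = -0.01826, p = 0.34576
step 3: Δp = -0.00870, p = 0.33706

0.3371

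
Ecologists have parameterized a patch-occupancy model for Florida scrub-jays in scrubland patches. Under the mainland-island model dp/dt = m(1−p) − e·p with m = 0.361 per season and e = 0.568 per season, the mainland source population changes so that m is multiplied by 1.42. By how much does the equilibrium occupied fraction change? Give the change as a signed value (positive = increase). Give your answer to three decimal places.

Before: p* = 0.361/(0.361+0.568) = 0.3886.
After: m = 0.51262, e = 0.568; p* = 0.51262/1.0806 = 0.4744.
Δp* = 0.4744 − 0.3886 = +0.0858.

0.086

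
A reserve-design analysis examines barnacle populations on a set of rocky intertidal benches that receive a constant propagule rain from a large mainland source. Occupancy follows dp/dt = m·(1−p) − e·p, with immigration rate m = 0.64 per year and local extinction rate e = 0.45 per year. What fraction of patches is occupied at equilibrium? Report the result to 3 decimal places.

At equilibrium the propagule rain into empty patches balances local extinction: m(1−p*) = e·p*.
p* = m/(m+e) = 0.64/(0.64+0.45) = 0.64/1.0900 = 0.5872.

0.587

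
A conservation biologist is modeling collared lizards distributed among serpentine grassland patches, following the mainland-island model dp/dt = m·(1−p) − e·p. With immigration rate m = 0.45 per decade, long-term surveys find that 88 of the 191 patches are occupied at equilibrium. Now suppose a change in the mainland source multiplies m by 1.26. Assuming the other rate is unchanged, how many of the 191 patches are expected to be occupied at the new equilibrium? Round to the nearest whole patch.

Observed p* = 88/191 = 0.46073.
Balance m(1−p*) = e·p* gives e = m(1−p*)/p* = 0.45×0.53927/0.46073 = 0.52671.
New p* = m/(m+e) = 0.56700/(0.56700+0.52671) = 0.51842.
Expected occupied = 191 × 0.51842 = 99.02 ≈ 99.

99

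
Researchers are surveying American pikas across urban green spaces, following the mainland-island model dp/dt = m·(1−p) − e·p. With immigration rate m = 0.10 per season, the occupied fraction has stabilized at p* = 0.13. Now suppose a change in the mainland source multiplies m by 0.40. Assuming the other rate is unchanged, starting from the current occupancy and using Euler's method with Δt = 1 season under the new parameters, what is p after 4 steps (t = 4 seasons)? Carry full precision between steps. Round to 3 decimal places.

0.057

Balance m(1−p*) = e·p* gives e = m(1−p*)/p* = 0.10×0.87000/0.13000 = 0.66923.
Starting from p₀ = 0.13000; update p ← p + (dp/dt)·Δt with the new parameters.
p: 0.13000 → 0.07780  (Δp = -0.05220)
p: 0.07780 → 0.06262  (Δp = -0.01518)
p: 0.06262 → 0.05821  (Δp = -0.00441)
p: 0.05821 → 0.05693  (Δp = -0.00128)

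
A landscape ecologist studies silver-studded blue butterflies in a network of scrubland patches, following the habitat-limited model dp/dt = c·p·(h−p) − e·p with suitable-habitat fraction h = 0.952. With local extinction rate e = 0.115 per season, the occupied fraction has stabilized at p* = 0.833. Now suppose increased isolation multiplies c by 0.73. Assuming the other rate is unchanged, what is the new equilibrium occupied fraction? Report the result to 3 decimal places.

0.789

Balance c(h−p*) = e gives c = e/(0.952 − 0.83300) = 0.115/0.11900 = 0.96639.
New p* = 0.952 − e/c = 0.952 − 0.11500/0.70546 = 0.78899.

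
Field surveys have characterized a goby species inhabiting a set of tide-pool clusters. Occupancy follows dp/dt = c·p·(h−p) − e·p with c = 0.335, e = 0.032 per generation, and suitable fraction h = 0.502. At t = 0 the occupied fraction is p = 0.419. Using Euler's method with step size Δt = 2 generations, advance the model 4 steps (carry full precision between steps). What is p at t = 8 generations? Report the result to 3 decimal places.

0.410

Update rule: p ← p + [c·p·(h−p) − e·p]·Δt with Δt = 2.
p: 0.41900 → 0.41548  (Δp = -0.00352)
p: 0.41548 → 0.41298  (Δp = -0.00251)
p: 0.41298 → 0.41118  (Δp = -0.00180)
p: 0.41118 → 0.40988  (Δp = -0.00130)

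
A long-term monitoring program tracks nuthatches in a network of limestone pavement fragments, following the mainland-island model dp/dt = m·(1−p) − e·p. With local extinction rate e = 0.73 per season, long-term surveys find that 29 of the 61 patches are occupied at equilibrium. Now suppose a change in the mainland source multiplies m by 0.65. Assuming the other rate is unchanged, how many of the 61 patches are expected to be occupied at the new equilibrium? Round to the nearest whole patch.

23

Observed p* = 29/61 = 0.47541.
Balance m(1−p*) = e·p* gives m = e·p*/(1−p*) = 0.73×0.47541/0.52459 = 0.66156.
New p* = m/(m+e) = 0.43001/(0.43001+0.73000) = 0.37070.
Expected occupied = 61 × 0.37070 = 22.61 ≈ 23.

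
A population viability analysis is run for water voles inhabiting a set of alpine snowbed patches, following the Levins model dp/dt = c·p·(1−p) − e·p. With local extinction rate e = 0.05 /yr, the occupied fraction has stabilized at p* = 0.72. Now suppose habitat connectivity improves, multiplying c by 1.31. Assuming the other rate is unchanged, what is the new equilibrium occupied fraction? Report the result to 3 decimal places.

Balance c(1−p*) = e gives c = e/(1 − 0.72000) = 0.05/0.28000 = 0.17857.
New p* = 1 − e/c = 1 − 0.05000/0.23393 = 0.78626.

0.786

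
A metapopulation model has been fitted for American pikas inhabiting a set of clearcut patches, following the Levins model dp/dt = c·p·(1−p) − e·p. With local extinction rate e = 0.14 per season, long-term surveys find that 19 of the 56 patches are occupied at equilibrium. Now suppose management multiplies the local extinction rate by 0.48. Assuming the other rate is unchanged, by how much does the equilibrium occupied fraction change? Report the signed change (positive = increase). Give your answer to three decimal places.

0.344

Observed p* = 19/56 = 0.33929.
Balance c(1−p*) = e gives c = e/(1 − 0.33929) = 0.14/0.66071 = 0.21189.
New p* = 1 − e/c = 1 − 0.06720/0.21189 = 0.68285.
Δp* = 0.68285 − 0.33929 = +0.34356.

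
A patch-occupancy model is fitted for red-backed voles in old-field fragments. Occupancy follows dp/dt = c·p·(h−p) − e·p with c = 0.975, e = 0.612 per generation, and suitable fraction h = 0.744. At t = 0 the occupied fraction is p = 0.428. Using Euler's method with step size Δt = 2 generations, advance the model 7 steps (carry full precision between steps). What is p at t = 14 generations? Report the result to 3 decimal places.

0.124

Update rule: p ← p + [c·p·(h−p) − e·p]·Δt with Δt = 2.
  1  |  dp/dt·Δt = -0.260138  |  p_1 = 0.167862
  2  |  dp/dt·Δt = -0.016875  |  p_2 = 0.150986
  3  |  dp/dt·Δt = -0.010210  |  p_3 = 0.140776
  4  |  dp/dt·Δt = -0.006717  |  p_4 = 0.134059
  5  |  dp/dt·Δt = -0.004641  |  p_5 = 0.129419
  6  |  dp/dt·Δt = -0.003309  |  p_6 = 0.126110
  7  |  dp/dt·Δt = -0.002411  |  p_7 = 0.123699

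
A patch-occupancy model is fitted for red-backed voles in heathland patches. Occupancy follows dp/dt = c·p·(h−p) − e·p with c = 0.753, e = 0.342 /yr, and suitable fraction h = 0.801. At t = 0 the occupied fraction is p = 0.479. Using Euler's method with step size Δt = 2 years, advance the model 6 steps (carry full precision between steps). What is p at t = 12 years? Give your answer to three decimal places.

Update rule: p ← p + [c·p·(h−p) − e·p]·Δt with Δt = 2.
t = 2: p = 0.47900 + (-0.09535) = 0.38365
t = 4: p = 0.38365 + (-0.02128) = 0.36237
t = 6: p = 0.36237 + (-0.00849) = 0.35388
t = 8: p = 0.35388 + (-0.00376) = 0.35012
t = 10: p = 0.35012 + (-0.00174) = 0.34838
t = 12: p = 0.34838 + (-0.00082) = 0.34756

0.348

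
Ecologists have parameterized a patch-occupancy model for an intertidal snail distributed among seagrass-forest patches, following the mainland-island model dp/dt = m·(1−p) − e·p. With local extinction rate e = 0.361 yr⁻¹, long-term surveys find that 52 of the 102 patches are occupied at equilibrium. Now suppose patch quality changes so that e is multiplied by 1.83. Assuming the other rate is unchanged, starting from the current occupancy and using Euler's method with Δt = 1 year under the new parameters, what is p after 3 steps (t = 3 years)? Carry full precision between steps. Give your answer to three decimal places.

Observed p* = 52/102 = 0.50980.
Balance m(1−p*) = e·p* gives m = e·p*/(1−p*) = 0.361×0.50980/0.49020 = 0.37544.
Starting from p₀ = 0.50980; update p ← p + (dp/dt)·Δt with the new parameters.
step 1: Δp = -0.15275, p = 0.35705
step 2: Δp = +0.00551, p = 0.36256
step 3: Δp = -0.00020, p = 0.36236

0.362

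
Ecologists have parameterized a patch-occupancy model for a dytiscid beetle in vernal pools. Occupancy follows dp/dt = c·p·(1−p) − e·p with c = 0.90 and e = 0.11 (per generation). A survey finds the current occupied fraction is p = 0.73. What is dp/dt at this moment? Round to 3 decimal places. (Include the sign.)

0.097

Colonization term: c·p·(1−p) = 0.90×0.73×0.2700 = 0.17739.
Extinction term: e·p = 0.08030.
dp/dt = 0.17739 − 0.08030 = 0.09709.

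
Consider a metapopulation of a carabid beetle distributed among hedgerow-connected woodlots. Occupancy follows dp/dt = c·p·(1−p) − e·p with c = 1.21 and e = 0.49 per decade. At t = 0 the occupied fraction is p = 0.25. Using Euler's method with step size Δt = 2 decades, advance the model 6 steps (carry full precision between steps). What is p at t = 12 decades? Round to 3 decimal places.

Update rule: p ← p + [c·p·(1−p) − e·p]·Δt with Δt = 2.
  1  |  dp/dt·Δt = +0.208750  |  p_1 = 0.458750
  2  |  dp/dt·Δt = +0.151307  |  p_2 = 0.610057
  3  |  dp/dt·Δt = -0.022169  |  p_3 = 0.587889
  4  |  dp/dt·Δt = +0.010176  |  p_4 = 0.598065
  5  |  dp/dt·Δt = -0.004376  |  p_5 = 0.593689
  6  |  dp/dt·Δt = +0.001943  |  p_6 = 0.595632

0.596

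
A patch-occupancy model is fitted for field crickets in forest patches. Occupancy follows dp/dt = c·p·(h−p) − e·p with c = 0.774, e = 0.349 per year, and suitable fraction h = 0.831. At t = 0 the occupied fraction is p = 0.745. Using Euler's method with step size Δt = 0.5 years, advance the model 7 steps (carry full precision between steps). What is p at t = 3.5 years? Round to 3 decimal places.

Update rule: p ← p + [c·p·(h−p) − e·p]·Δt with Δt = 0.5.
p: 0.74500 → 0.63979  (Δp = -0.10521)
p: 0.63979 → 0.57549  (Δp = -0.06430)
p: 0.57549 → 0.53197  (Δp = -0.04352)
p: 0.53197 → 0.50071  (Δp = -0.03127)
p: 0.50071 → 0.47734  (Δp = -0.02337)
p: 0.47734 → 0.45937  (Δp = -0.01796)
p: 0.45937 → 0.44528  (Δp = -0.01409)

0.445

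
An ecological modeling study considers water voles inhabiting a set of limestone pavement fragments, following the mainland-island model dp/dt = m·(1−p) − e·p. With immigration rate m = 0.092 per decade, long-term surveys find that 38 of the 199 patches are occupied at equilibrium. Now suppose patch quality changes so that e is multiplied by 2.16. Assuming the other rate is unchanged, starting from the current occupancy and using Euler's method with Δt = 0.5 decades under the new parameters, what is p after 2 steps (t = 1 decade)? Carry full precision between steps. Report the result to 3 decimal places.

0.125

Observed p* = 38/199 = 0.19095.
Balance m(1−p*) = e·p* gives e = m(1−p*)/p* = 0.092×0.80905/0.19095 = 0.38979.
Starting from p₀ = 0.19095; update p ← p + (dp/dt)·Δt with the new parameters.
t = 0.5: p = 0.19095 + (-0.04317) = 0.14778
t = 1: p = 0.14778 + (-0.02301) = 0.12477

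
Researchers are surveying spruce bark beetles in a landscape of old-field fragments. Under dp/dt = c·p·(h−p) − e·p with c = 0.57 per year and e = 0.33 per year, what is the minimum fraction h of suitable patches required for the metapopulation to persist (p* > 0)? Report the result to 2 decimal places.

0.58

p* = h − e/c is positive only when h > e/c.
h_min = e/c = 0.33/0.57 = 0.5789.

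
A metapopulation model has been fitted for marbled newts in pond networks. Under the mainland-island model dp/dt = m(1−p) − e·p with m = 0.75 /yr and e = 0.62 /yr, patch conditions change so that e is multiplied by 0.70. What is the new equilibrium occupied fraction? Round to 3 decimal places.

Before: p* = 0.75/(0.75+0.62) = 0.5474.
After: m = 0.75, e = 0.434; p* = 0.75/1.1840 = 0.6334.

0.633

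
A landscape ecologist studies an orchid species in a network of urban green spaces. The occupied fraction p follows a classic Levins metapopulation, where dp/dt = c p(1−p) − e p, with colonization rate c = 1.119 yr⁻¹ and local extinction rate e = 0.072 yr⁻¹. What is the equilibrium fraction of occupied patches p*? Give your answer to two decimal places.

0.94

At equilibrium, colonization balances extinction: c·p*·(1−p*) = e·p*.
So p* = 1 − e/c = 1 − 0.072/1.119 = 1 − 0.0643 = 0.9357.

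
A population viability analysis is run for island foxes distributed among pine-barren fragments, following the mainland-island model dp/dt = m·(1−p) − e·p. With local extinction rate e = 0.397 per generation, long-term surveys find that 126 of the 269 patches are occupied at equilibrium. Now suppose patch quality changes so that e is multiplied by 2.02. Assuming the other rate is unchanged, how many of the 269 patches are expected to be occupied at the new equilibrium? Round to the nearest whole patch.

Observed p* = 126/269 = 0.46840.
Balance m(1−p*) = e·p* gives m = e·p*/(1−p*) = 0.397×0.46840/0.53160 = 0.34980.
New p* = m/(m+e) = 0.34980/(0.34980+0.80194) = 0.30371.
Expected occupied = 269 × 0.30371 = 81.70 ≈ 82.

82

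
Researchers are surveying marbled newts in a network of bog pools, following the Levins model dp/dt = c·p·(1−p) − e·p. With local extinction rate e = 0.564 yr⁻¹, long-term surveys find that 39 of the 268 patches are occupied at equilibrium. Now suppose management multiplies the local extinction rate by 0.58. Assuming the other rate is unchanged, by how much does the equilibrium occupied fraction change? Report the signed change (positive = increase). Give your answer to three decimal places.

0.359

Observed p* = 39/268 = 0.14552.
Balance c(1−p*) = e gives c = e/(1 − 0.14552) = 0.564/0.85448 = 0.66005.
New p* = 1 − e/c = 1 − 0.32712/0.66005 = 0.50440.
Δp* = 0.50440 − 0.14552 = +0.35888.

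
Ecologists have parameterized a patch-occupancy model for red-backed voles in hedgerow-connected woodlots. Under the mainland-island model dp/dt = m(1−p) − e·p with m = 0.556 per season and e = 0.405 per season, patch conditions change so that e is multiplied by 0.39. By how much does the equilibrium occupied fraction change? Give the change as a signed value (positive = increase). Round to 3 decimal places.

Before: p* = 0.556/(0.556+0.405) = 0.5786.
After: m = 0.556, e = 0.15795; p* = 0.556/0.7140 = 0.7788.
Δp* = 0.7788 − 0.5786 = +0.2002.

0.200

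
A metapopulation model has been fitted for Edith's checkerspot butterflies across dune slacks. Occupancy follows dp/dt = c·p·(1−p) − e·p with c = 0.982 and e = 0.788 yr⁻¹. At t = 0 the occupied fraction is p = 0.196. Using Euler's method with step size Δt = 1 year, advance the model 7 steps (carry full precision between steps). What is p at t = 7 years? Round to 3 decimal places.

0.197

Update rule: p ← p + [c·p·(1−p) − e·p]·Δt with Δt = 1.
step 1: Δp = +0.00030, p = 0.19630
step 2: Δp = +0.00024, p = 0.19654
step 3: Δp = +0.00020, p = 0.19674
step 4: Δp = +0.00016, p = 0.19690
step 5: Δp = +0.00013, p = 0.19702
step 6: Δp = +0.00010, p = 0.19713
step 7: Δp = +0.00008, p = 0.19721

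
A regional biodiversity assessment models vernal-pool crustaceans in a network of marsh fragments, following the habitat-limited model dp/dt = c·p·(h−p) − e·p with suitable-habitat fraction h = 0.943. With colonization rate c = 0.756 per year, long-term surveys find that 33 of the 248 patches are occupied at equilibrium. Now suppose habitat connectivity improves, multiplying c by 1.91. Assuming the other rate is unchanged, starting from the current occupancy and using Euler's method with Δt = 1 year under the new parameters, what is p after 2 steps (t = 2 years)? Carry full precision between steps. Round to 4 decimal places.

0.3005

Observed p* = 33/248 = 0.13306.
Balance c(h−p*) = e gives e = 0.756×(0.943 − 0.13306) = 0.61231.
Starting from p₀ = 0.13306; update p ← p + (dp/dt)·Δt with the new parameters.
  1  |  dp/dt·Δt = +0.074144  |  p_1 = 0.207208
  2  |  dp/dt·Δt = +0.093273  |  p_2 = 0.300482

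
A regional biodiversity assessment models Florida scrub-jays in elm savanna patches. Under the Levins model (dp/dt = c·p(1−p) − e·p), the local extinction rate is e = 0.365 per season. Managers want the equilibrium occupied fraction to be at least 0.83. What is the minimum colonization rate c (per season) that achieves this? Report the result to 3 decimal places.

p* = 1 − e/c ≥ 0.83 requires e/c ≤ 0.1700, i.e. c ≥ e/0.1700.
c_min = 0.365/0.1700 = 2.1471.

2.147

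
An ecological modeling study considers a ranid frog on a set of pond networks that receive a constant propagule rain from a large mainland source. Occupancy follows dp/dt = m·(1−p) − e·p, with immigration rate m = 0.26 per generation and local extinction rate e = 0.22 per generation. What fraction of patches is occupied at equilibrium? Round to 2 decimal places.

Setting dp/dt = 0: m − m·p* = e·p*, so m = (m+e)·p*.
p* = m/(m+e) = 0.26/(0.26+0.22) = 0.26/0.4800 = 0.5417.

0.54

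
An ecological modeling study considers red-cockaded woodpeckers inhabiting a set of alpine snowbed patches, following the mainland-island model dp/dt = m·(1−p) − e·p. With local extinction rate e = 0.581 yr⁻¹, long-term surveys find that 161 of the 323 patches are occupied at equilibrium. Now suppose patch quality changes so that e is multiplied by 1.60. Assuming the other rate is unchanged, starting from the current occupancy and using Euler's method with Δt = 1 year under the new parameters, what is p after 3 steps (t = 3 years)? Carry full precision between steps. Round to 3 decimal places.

Observed p* = 161/323 = 0.49845.
Balance m(1−p*) = e·p* gives m = e·p*/(1−p*) = 0.581×0.49845/0.50155 = 0.57741.
Starting from p₀ = 0.49845; update p ← p + (dp/dt)·Δt with the new parameters.
step 1: Δp = -0.17376, p = 0.32469
step 2: Δp = +0.08810, p = 0.41279
step 3: Δp = -0.04467, p = 0.36812

0.368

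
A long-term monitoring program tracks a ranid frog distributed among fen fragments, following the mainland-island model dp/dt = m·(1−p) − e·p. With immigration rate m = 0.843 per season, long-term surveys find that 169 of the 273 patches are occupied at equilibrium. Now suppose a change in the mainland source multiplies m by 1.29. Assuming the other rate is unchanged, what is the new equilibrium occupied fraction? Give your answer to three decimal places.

0.677

Observed p* = 169/273 = 0.61905.
Balance m(1−p*) = e·p* gives e = m(1−p*)/p* = 0.843×0.38095/0.61905 = 0.51876.
New p* = m/(m+e) = 1.08747/(1.08747+0.51876) = 0.67703.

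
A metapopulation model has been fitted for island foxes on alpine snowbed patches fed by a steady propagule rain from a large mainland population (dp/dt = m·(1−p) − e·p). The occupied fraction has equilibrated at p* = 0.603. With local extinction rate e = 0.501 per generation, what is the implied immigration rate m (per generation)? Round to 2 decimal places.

At equilibrium m(1−p*) = e·p*, so m = e·p*/(1−p*).
m = 0.501 × 0.603 / 0.3970 = 0.3021/0.3970 = 0.7610.

0.76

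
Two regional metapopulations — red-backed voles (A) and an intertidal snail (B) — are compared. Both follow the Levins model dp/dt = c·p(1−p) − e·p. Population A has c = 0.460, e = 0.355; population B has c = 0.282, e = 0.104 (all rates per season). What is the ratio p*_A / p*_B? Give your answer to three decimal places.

0.362

A: p*_A = 1 − 0.355/0.460 = 0.2283.
B: p*_B = 1 − 0.104/0.282 = 0.6312.
p*_A / p*_B = 0.2283/0.6312 = 0.3616.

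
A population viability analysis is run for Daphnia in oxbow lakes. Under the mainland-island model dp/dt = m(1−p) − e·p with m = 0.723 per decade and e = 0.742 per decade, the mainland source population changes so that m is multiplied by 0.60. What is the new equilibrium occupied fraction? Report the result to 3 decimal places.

0.369

Before: p* = 0.723/(0.723+0.742) = 0.4935.
After: m = 0.4338, e = 0.742; p* = 0.4338/1.1758 = 0.3689.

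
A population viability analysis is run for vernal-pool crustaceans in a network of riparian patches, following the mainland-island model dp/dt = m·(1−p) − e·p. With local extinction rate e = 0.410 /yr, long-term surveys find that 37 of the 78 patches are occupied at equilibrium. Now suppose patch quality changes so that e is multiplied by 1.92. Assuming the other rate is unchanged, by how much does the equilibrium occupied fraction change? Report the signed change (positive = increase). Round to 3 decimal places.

-0.155

Observed p* = 37/78 = 0.47436.
Balance m(1−p*) = e·p* gives m = e·p*/(1−p*) = 0.410×0.47436/0.52564 = 0.37000.
New p* = m/(m+e) = 0.37000/(0.37000+0.78720) = 0.31974.
Δp* = 0.31974 − 0.47436 = -0.15462.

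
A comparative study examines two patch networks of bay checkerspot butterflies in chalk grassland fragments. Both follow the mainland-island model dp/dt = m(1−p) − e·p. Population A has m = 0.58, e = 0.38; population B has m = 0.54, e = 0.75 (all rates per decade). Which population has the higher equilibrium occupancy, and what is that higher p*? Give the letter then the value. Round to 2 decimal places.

A: p*_A = m/(m+e) = 0.58/0.9600 = 0.6042.
B: p*_B = 0.54/1.2900 = 0.4186.
A is higher at 0.6042.

A, 0.60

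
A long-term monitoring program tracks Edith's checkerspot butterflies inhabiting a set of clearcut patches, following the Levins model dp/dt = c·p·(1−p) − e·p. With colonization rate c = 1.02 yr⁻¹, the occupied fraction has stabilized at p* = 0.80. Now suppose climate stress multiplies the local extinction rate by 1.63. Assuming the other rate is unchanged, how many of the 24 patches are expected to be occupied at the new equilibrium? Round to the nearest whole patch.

Balance c(1−p*) = e gives e = 1.02×(1 − 0.80000) = 0.20400.
New p* = 1 − e/c = 1 − 0.33252/1.02000 = 0.67400.
Expected occupied = 24 × 0.67400 = 16.18 ≈ 16.

16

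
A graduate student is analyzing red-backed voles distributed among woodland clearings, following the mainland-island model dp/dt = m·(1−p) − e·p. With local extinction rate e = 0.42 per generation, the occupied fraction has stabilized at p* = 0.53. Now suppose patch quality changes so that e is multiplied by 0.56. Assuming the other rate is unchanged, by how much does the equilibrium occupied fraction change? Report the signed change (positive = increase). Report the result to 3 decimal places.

Balance m(1−p*) = e·p* gives m = e·p*/(1−p*) = 0.42×0.53000/0.47000 = 0.47362.
New p* = m/(m+e) = 0.47362/(0.47362+0.23520) = 0.66818.
Δp* = 0.66818 − 0.53000 = +0.13818.

0.138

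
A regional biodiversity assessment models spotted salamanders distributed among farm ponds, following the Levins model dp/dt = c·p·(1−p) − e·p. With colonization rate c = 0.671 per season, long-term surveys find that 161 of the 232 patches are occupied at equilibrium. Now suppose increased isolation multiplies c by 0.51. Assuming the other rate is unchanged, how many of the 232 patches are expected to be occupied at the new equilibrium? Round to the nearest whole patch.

93

Observed p* = 161/232 = 0.69397.
Balance c(1−p*) = e gives e = 0.671×(1 − 0.69397) = 0.20535.
New p* = 1 − e/c = 1 − 0.20535/0.34221 = 0.39993.
Expected occupied = 232 × 0.39993 = 92.78 ≈ 93.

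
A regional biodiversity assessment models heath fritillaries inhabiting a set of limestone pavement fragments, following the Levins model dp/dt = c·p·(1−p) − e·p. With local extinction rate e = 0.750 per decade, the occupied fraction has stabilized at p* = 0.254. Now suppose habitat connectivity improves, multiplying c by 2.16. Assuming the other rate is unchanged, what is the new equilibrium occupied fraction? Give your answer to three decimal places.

0.655

Balance c(1−p*) = e gives c = e/(1 − 0.25400) = 0.750/0.74600 = 1.00536.
New p* = 1 − e/c = 1 − 0.75000/2.17158 = 0.65463.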